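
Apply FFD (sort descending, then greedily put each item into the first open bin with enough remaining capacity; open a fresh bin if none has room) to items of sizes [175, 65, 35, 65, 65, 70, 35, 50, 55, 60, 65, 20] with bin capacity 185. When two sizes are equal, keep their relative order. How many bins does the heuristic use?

5

Sorted descending: 175, 70, 65, 65, 65, 65, 60, 55, 50, 35, 35, 20.
  175 → bin 1 (new)  [load 175/185]
  70 → bin 2 (new)  [load 70/185]
  65 → bin 2  [load 135/185]
  65 → bin 3 (new)  [load 65/185]
  65 → bin 3  [load 130/185]
  65 → bin 4 (new)  [load 65/185]
  60 → bin 4  [load 125/185]
  55 → bin 3  [load 185/185]
  50 → bin 2  [load 185/185]
  35 → bin 4  [load 160/185]
  35 → bin 5 (new)  [load 35/185]
  20 → bin 4  [load 180/185]
5 bins opened.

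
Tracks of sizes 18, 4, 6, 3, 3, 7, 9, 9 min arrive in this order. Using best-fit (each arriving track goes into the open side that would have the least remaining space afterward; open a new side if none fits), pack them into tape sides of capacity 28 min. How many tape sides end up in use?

3

  18 → side 1 (new)  [load 18/28]
  4 → side 1  [load 22/28]
  6 → side 1  [load 28/28]
  3 → side 2 (new)  [load 3/28]
  3 → side 2  [load 6/28]
  7 → side 2  [load 13/28]
  9 → side 2  [load 22/28]
  9 → side 3 (new)  [load 9/28]
3 tape sides opened.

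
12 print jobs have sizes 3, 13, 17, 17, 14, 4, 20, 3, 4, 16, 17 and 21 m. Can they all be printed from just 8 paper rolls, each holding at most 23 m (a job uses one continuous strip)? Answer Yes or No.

Yes

A valid assignment using 8 paper rolls:
  roll 1: 21 = 21
  roll 2: 20 + 3 = 23
  roll 3: 17 + 4 = 21
  roll 4: 17 + 4 = 21
  roll 5: 17 + 3 = 20
  roll 6: 16 = 16
  roll 7: 14 = 14
  roll 8: 13 = 13
Every load is within 23 m, so 8 paper rolls suffice.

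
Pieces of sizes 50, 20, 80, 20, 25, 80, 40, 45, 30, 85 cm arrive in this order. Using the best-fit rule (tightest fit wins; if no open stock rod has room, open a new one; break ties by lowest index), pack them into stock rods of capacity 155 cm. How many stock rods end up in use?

  50 → stock rod 1 (new)  [load 50/155]
  20 → stock rod 1  [load 70/155]
  80 → stock rod 1  [load 150/155]
  20 → stock rod 2 (new)  [load 20/155]
  25 → stock rod 2  [load 45/155]
  80 → stock rod 2  [load 125/155]
  40 → stock rod 3 (new)  [load 40/155]
  45 → stock rod 3  [load 85/155]
  30 → stock rod 2  [load 155/155]
  85 → stock rod 4 (new)  [load 85/155]
4 stock rods opened.

4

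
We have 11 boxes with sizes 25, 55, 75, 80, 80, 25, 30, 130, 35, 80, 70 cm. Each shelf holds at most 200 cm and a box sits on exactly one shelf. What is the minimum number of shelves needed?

4

Total = 130 + 80 + 80 + 80 + 75 + 70 + 55 + 35 + 30 + 25 + 25 = 685 cm.
Lower bound: ⌈685/200⌉ = 4 shelves.
A packing using 4 shelves:
  shelf 1: 130 + 70 = 200
  shelf 2: 80 + 80 + 35 = 195
  shelf 3: 80 + 75 + 30 = 185
  shelf 4: 55 + 25 + 25 = 105
This matches the lower bound, so 4 is optimal.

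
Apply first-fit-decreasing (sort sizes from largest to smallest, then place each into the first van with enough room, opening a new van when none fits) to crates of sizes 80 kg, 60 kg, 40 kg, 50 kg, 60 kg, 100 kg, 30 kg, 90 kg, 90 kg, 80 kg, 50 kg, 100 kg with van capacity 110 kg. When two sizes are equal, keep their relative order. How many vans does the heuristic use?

9

Sorted descending: 100, 100, 90, 90, 80, 80, 60, 60, 50, 50, 40, 30.
  100 → van 1 (new)  [load 100/110]
  100 → van 2 (new)  [load 100/110]
  90 → van 3 (new)  [load 90/110]
  90 → van 4 (new)  [load 90/110]
  80 → van 5 (new)  [load 80/110]
  80 → van 6 (new)  [load 80/110]
  60 → van 7 (new)  [load 60/110]
  60 → van 8 (new)  [load 60/110]
  50 → van 7  [load 110/110]
  50 → van 8  [load 110/110]
  40 → van 9 (new)  [load 40/110]
  30 → van 5  [load 110/110]
9 vans opened.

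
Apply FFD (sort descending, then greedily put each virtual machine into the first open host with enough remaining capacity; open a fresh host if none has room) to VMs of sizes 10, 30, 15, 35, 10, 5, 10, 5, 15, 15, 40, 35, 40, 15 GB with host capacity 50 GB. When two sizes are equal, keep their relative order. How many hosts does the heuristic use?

Sorted descending: 40, 40, 35, 35, 30, 15, 15, 15, 15, 10, 10, 10, 5, 5.
  40 → host 1 (new)  [load 40/50]
  40 → host 2 (new)  [load 40/50]
  35 → host 3 (new)  [load 35/50]
  35 → host 4 (new)  [load 35/50]
  30 → host 5 (new)  [load 30/50]
  15 → host 3  [load 50/50]
  15 → host 4  [load 50/50]
  15 → host 5  [load 45/50]
  15 → host 6 (new)  [load 15/50]
  10 → host 1  [load 50/50]
  10 → host 2  [load 50/50]
  10 → host 6  [load 25/50]
  5 → host 5  [load 50/50]
  5 → host 6  [load 30/50]
6 hosts opened.

6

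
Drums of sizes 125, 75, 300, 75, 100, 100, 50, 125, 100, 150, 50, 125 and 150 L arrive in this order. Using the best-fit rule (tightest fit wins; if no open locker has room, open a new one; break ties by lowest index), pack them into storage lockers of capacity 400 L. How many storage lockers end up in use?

5

  125 → locker 1 (new)  [load 125/400]
  75 → locker 1  [load 200/400]
  300 → locker 2 (new)  [load 300/400]
  75 → locker 2  [load 375/400]
  100 → locker 1  [load 300/400]
  100 → locker 1  [load 400/400]
  50 → locker 3 (new)  [load 50/400]
  125 → locker 3  [load 175/400]
  100 → locker 3  [load 275/400]
  150 → locker 4 (new)  [load 150/400]
  50 → locker 3  [load 325/400]
  125 → locker 4  [load 275/400]
  150 → locker 5 (new)  [load 150/400]
5 storage lockers opened.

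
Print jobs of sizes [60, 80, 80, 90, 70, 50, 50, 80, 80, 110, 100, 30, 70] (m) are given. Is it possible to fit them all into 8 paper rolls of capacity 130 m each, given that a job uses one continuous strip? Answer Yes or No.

Total = 950 m; ⌈950/130⌉ = 8.
9 print jobs each exceed half the capacity and cannot share a roll, forcing at least 9 paper rolls.
At least 9 paper rolls are required, but only 8 are allowed.

No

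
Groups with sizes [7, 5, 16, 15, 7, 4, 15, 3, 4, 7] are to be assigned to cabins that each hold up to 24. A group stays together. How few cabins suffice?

4

Total = 16 + 15 + 15 + 7 + 7 + 7 + 5 + 4 + 4 + 3 = 83.
Lower bound: ⌈83/24⌉ = 4 cabins.
A packing using 4 cabins:
  cabin 1: 16 + 7 = 23
  cabin 2: 15 + 7 = 22
  cabin 3: 15 + 7 = 22
  cabin 4: 5 + 4 + 4 + 3 = 16
This matches the lower bound, so 4 is optimal.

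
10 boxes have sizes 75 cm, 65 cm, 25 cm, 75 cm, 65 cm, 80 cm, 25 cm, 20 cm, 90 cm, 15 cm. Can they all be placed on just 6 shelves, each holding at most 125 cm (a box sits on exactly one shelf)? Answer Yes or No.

A valid assignment using 6 shelves:
  shelf 1: 90 + 25 = 115
  shelf 2: 80 + 25 + 20 = 125
  shelf 3: 75 + 15 = 90
  shelf 4: 75 = 75
  shelf 5: 65 = 65
  shelf 6: 65 = 65
Every load is within 125 cm, so 6 shelves suffice.

Yes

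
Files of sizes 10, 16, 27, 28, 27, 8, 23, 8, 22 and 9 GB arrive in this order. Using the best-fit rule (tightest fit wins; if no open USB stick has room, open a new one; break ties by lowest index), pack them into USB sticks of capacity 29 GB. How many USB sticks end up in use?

7

  10 → USB stick 1 (new)  [load 10/29]
  16 → USB stick 1  [load 26/29]
  27 → USB stick 2 (new)  [load 27/29]
  28 → USB stick 3 (new)  [load 28/29]
  27 → USB stick 4 (new)  [load 27/29]
  8 → USB stick 5 (new)  [load 8/29]
  23 → USB stick 6 (new)  [load 23/29]
  8 → USB stick 5  [load 16/29]
  22 → USB stick 7 (new)  [load 22/29]
  9 → USB stick 5  [load 25/29]
7 USB sticks opened.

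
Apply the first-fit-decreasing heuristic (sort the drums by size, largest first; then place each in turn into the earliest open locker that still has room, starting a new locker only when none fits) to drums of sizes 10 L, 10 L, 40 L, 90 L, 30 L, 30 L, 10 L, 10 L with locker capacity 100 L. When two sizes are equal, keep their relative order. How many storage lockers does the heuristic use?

Sorted descending: 90, 40, 30, 30, 10, 10, 10, 10.
  90 → locker 1 (new)  [load 90/100]
  40 → locker 2 (new)  [load 40/100]
  30 → locker 2  [load 70/100]
  30 → locker 2  [load 100/100]
  10 → locker 1  [load 100/100]
  10 → locker 3 (new)  [load 10/100]
  10 → locker 3  [load 20/100]
  10 → locker 3  [load 30/100]
3 storage lockers opened.

3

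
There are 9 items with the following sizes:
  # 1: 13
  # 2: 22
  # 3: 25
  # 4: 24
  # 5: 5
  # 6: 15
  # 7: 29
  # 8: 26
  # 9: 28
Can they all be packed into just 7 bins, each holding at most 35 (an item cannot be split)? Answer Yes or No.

A valid assignment using 7 bins:
  bin 1: 29 + 5 = 34
  bin 2: 28 = 28
  bin 3: 26 = 26
  bin 4: 25 = 25
  bin 5: 24 = 24
  bin 6: 22 + 13 = 35
  bin 7: 15 = 15
Every load is within 35, so 7 bins suffice.

Yes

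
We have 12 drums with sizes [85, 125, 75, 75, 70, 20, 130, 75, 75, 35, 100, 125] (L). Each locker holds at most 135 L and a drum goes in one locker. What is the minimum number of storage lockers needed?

10

Total = 130 + 125 + 125 + 100 + 85 + 75 + 75 + 75 + 75 + 70 + 35 + 20 = 990 L.
Lower bound: ⌈990/135⌉ = 8 storage lockers.
Also, 10 drums each exceed 135/2 L, and no two of those can share a locker, so at least 10 storage lockers are needed.
A packing using 10 storage lockers:
  locker 1: 130 = 130
  locker 2: 125 = 125
  locker 3: 125 = 125
  locker 4: 100 + 35 = 135
  locker 5: 85 + 20 = 105
  locker 6: 75 = 75
  locker 7: 75 = 75
  locker 8: 75 = 75
  locker 9: 75 = 75
  locker 10: 70 = 70
This matches the lower bound, so 10 is optimal.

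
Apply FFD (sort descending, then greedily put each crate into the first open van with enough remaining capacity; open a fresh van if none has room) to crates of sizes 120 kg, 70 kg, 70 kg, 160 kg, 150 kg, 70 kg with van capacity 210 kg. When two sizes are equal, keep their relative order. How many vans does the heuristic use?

Sorted descending: 160, 150, 120, 70, 70, 70.
  160 → van 1 (new)  [load 160/210]
  150 → van 2 (new)  [load 150/210]
  120 → van 3 (new)  [load 120/210]
  70 → van 3  [load 190/210]
  70 → van 4 (new)  [load 70/210]
  70 → van 4  [load 140/210]
4 vans opened.

4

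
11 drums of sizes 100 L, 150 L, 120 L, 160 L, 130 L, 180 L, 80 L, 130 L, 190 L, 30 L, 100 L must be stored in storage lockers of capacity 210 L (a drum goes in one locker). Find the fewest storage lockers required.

Total = 190 + 180 + 160 + 150 + 130 + 130 + 120 + 100 + 100 + 80 + 30 = 1370 L.
Lower bound: ⌈1370/210⌉ = 7 storage lockers.
A packing using 8 storage lockers:
  locker 1: 190 = 190
  locker 2: 180 + 30 = 210
  locker 3: 160 = 160
  locker 4: 150 = 150
  locker 5: 130 + 80 = 210
  locker 6: 130 = 130
  locker 7: 120 = 120
  locker 8: 100 + 100 = 200
No arrangement into 7 storage lockers stays within capacity, so 8 is optimal.

8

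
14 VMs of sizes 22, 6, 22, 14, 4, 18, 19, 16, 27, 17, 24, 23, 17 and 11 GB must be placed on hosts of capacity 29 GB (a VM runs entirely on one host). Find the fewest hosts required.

11

Total = 27 + 24 + 23 + 22 + 22 + 19 + 18 + 17 + 17 + 16 + 14 + 11 + 6 + 4 = 240 GB.
Lower bound: ⌈240/29⌉ = 9 hosts.
Also, 10 VMs each exceed 29/2 GB, and no two of those can share a host, so at least 10 hosts are needed.
A packing using 11 hosts:
  host 1: 27 = 27
  host 2: 24 + 4 = 28
  host 3: 23 + 6 = 29
  host 4: 22 = 22
  host 5: 22 = 22
  host 6: 19 = 19
  host 7: 18 + 11 = 29
  host 8: 17 = 17
  host 9: 17 = 17
  host 10: 16 = 16
  host 11: 14 = 14
No arrangement into 10 hosts stays within capacity, so 11 is optimal.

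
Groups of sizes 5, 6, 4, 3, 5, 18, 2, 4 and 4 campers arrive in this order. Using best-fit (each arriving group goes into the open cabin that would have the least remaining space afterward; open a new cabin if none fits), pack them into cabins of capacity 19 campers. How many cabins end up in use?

3

  5 → cabin 1 (new)  [load 5/19]
  6 → cabin 1  [load 11/19]
  4 → cabin 1  [load 15/19]
  3 → cabin 1  [load 18/19]
  5 → cabin 2 (new)  [load 5/19]
  18 → cabin 3 (new)  [load 18/19]
  2 → cabin 2  [load 7/19]
  4 → cabin 2  [load 11/19]
  4 → cabin 2  [load 15/19]
3 cabins opened.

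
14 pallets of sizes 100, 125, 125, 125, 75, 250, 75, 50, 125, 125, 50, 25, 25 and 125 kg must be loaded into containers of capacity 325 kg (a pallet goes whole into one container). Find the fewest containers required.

5

Total = 250 + 125 + 125 + 125 + 125 + 125 + 125 + 100 + 75 + 75 + 50 + 50 + 25 + 25 = 1400 kg.
Lower bound: ⌈1400/325⌉ = 5 containers.
A packing using 5 containers:
  container 1: 250 + 75 = 325
  container 2: 125 + 125 + 75 = 325
  container 3: 125 + 125 + 50 + 25 = 325
  container 4: 125 + 125 + 50 + 25 = 325
  container 5: 100 = 100
This matches the lower bound, so 5 is optimal.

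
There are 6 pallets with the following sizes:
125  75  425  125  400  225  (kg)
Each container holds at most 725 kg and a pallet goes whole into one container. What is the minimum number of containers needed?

2

Total = 425 + 400 + 225 + 125 + 125 + 75 = 1375 kg.
Lower bound: ⌈1375/725⌉ = 2 containers.
A packing using 2 containers:
  container 1: 425 + 225 + 75 = 725
  container 2: 400 + 125 + 125 = 650
This matches the lower bound, so 2 is optimal.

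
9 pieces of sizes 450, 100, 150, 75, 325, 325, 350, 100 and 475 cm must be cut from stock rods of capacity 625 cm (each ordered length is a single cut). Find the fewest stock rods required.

5

Total = 475 + 450 + 350 + 325 + 325 + 150 + 100 + 100 + 75 = 2350 cm.
Lower bound: ⌈2350/625⌉ = 4 stock rods.
Also, 5 pieces each exceed 625/2 cm, and no two of those can share a stock rod, so at least 5 stock rods are needed.
A packing using 5 stock rods:
  stock rod 1: 475 + 150 = 625
  stock rod 2: 450 + 100 + 75 = 625
  stock rod 3: 350 + 100 = 450
  stock rod 4: 325 = 325
  stock rod 5: 325 = 325
This matches the lower bound, so 5 is optimal.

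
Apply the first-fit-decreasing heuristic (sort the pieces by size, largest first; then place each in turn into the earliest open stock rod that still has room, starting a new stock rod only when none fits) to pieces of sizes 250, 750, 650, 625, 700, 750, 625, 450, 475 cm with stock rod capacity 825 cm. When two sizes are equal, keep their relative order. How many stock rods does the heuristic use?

Sorted descending: 750, 750, 700, 650, 625, 625, 475, 450, 250.
  750 → stock rod 1 (new)  [load 750/825]
  750 → stock rod 2 (new)  [load 750/825]
  700 → stock rod 3 (new)  [load 700/825]
  650 → stock rod 4 (new)  [load 650/825]
  625 → stock rod 5 (new)  [load 625/825]
  625 → stock rod 6 (new)  [load 625/825]
  475 → stock rod 7 (new)  [load 475/825]
  450 → stock rod 8 (new)  [load 450/825]
  250 → stock rod 7  [load 725/825]
8 stock rods opened.

8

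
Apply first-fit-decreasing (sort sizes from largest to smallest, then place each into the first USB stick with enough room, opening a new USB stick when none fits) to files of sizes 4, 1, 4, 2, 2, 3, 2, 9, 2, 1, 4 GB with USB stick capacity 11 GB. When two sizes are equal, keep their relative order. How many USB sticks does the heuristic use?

4

Sorted descending: 9, 4, 4, 4, 3, 2, 2, 2, 2, 1, 1.
  9 → USB stick 1 (new)  [load 9/11]
  4 → USB stick 2 (new)  [load 4/11]
  4 → USB stick 2  [load 8/11]
  4 → USB stick 3 (new)  [load 4/11]
  3 → USB stick 2  [load 11/11]
  2 → USB stick 1  [load 11/11]
  2 → USB stick 3  [load 6/11]
  2 → USB stick 3  [load 8/11]
  2 → USB stick 3  [load 10/11]
  1 → USB stick 3  [load 11/11]
  1 → USB stick 4 (new)  [load 1/11]
4 USB sticks opened.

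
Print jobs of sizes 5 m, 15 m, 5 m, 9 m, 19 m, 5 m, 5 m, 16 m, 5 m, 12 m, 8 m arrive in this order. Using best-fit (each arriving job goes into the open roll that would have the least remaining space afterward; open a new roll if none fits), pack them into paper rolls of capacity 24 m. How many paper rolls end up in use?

5

  5 → roll 1 (new)  [load 5/24]
  15 → roll 1  [load 20/24]
  5 → roll 2 (new)  [load 5/24]
  9 → roll 2  [load 14/24]
  19 → roll 3 (new)  [load 19/24]
  5 → roll 3  [load 24/24]
  5 → roll 2  [load 19/24]
  16 → roll 4 (new)  [load 16/24]
  5 → roll 2  [load 24/24]
  12 → roll 5 (new)  [load 12/24]
  8 → roll 4  [load 24/24]
5 paper rolls opened.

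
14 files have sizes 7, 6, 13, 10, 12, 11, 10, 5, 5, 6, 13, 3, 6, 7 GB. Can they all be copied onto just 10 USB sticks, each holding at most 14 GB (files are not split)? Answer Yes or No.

A valid assignment using 10 USB sticks:
  USB stick 1: 13 = 13
  USB stick 2: 13 = 13
  USB stick 3: 12 = 12
  USB stick 4: 11 + 3 = 14
  USB stick 5: 10 = 10
  USB stick 6: 10 = 10
  USB stick 7: 7 + 7 = 14
  USB stick 8: 6 + 6 = 12
  USB stick 9: 6 + 5 = 11
  USB stick 10: 5 = 5
Every load is within 14 GB, so 10 USB sticks suffice.

Yes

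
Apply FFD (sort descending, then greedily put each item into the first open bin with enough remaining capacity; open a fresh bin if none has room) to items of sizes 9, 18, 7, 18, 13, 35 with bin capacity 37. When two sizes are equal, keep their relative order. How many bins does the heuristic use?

3

Sorted descending: 35, 18, 18, 13, 9, 7.
  35 → bin 1 (new)  [load 35/37]
  18 → bin 2 (new)  [load 18/37]
  18 → bin 2  [load 36/37]
  13 → bin 3 (new)  [load 13/37]
  9 → bin 3  [load 22/37]
  7 → bin 3  [load 29/37]
3 bins opened.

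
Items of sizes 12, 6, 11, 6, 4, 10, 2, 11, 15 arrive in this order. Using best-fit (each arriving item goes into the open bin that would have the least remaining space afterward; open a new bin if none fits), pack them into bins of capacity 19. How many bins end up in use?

5

  12 → bin 1 (new)  [load 12/19]
  6 → bin 1  [load 18/19]
  11 → bin 2 (new)  [load 11/19]
  6 → bin 2  [load 17/19]
  4 → bin 3 (new)  [load 4/19]
  10 → bin 3  [load 14/19]
  2 → bin 2  [load 19/19]
  11 → bin 4 (new)  [load 11/19]
  15 → bin 5 (new)  [load 15/19]
5 bins opened.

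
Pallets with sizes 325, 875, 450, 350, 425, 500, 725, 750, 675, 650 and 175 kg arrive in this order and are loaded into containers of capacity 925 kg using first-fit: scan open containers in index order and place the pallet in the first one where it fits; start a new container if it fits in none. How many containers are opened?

  325 → container 1 (new)  [load 325/925]
  875 → container 2 (new)  [load 875/925]
  450 → container 1  [load 775/925]
  350 → container 3 (new)  [load 350/925]
  425 → container 3  [load 775/925]
  500 → container 4 (new)  [load 500/925]
  725 → container 5 (new)  [load 725/925]
  750 → container 6 (new)  [load 750/925]
  675 → container 7 (new)  [load 675/925]
  650 → container 8 (new)  [load 650/925]
  175 → container 4  [load 675/925]
8 containers opened.

8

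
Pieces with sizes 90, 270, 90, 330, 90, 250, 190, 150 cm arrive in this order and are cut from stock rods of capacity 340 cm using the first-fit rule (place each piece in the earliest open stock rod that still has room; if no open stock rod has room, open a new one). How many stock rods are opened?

5

  90 → stock rod 1 (new)  [load 90/340]
  270 → stock rod 2 (new)  [load 270/340]
  90 → stock rod 1  [load 180/340]
  330 → stock rod 3 (new)  [load 330/340]
  90 → stock rod 1  [load 270/340]
  250 → stock rod 4 (new)  [load 250/340]
  190 → stock rod 5 (new)  [load 190/340]
  150 → stock rod 5  [load 340/340]
5 stock rods opened.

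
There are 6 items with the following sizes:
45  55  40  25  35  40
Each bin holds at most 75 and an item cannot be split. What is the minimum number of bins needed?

Total = 55 + 45 + 40 + 40 + 35 + 25 = 240.
Lower bound: ⌈240/75⌉ = 4 bins.
A packing using 4 bins:
  bin 1: 55 = 55
  bin 2: 45 + 25 = 70
  bin 3: 40 + 35 = 75
  bin 4: 40 = 40
This matches the lower bound, so 4 is optimal.

4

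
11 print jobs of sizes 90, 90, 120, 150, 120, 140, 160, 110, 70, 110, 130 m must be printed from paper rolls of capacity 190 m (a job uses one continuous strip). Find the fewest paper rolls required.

9

Total = 160 + 150 + 140 + 130 + 120 + 120 + 110 + 110 + 90 + 90 + 70 = 1290 m.
Lower bound: ⌈1290/190⌉ = 7 paper rolls.
Also, 8 print jobs each exceed 95 m, and no two of those can share a roll, so at least 8 paper rolls are needed.
A packing using 9 paper rolls:
  roll 1: 160 = 160
  roll 2: 150 = 150
  roll 3: 140 = 140
  roll 4: 130 = 130
  roll 5: 120 + 70 = 190
  roll 6: 120 = 120
  roll 7: 110 = 110
  roll 8: 110 = 110
  roll 9: 90 + 90 = 180
No arrangement into 8 paper rolls stays within capacity, so 9 is optimal.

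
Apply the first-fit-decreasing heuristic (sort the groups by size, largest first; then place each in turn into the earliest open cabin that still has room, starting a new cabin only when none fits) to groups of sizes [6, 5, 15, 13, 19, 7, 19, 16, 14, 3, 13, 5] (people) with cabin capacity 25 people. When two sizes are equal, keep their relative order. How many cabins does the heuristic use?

Sorted descending: 19, 19, 16, 15, 14, 13, 13, 7, 6, 5, 5, 3.
  19 → cabin 1 (new)  [load 19/25]
  19 → cabin 2 (new)  [load 19/25]
  16 → cabin 3 (new)  [load 16/25]
  15 → cabin 4 (new)  [load 15/25]
  14 → cabin 5 (new)  [load 14/25]
  13 → cabin 6 (new)  [load 13/25]
  13 → cabin 7 (new)  [load 13/25]
  7 → cabin 3  [load 23/25]
  6 → cabin 1  [load 25/25]
  5 → cabin 2  [load 24/25]
  5 → cabin 4  [load 20/25]
  3 → cabin 4  [load 23/25]
7 cabins opened.

7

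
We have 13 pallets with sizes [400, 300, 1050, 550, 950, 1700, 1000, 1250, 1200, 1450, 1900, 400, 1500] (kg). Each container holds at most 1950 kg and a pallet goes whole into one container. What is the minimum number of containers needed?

Total = 1900 + 1700 + 1500 + 1450 + 1250 + 1200 + 1050 + 1000 + 950 + 550 + 400 + 400 + 300 = 13650 kg.
Lower bound: ⌈13650/1950⌉ = 7 containers.
Also, 8 pallets each exceed 975 kg, and no two of those can share a container, so at least 8 containers are needed.
A packing using 8 containers:
  container 1: 1900 = 1900
  container 2: 1700 = 1700
  container 3: 1500 + 400 = 1900
  container 4: 1450 + 400 = 1850
  container 5: 1250 + 550 = 1800
  container 6: 1200 + 300 = 1500
  container 7: 1050 = 1050
  container 8: 1000 + 950 = 1950
This matches the lower bound, so 8 is optimal.

8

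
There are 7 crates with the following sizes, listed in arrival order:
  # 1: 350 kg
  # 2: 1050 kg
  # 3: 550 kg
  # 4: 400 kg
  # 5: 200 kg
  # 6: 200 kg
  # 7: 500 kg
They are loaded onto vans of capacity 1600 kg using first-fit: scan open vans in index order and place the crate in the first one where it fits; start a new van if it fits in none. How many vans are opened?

3

  350 → van 1 (new)  [load 350/1600]
  1050 → van 1  [load 1400/1600]
  550 → van 2 (new)  [load 550/1600]
  400 → van 2  [load 950/1600]
  200 → van 1  [load 1600/1600]
  200 → van 2  [load 1150/1600]
  500 → van 3 (new)  [load 500/1600]
3 vans opened.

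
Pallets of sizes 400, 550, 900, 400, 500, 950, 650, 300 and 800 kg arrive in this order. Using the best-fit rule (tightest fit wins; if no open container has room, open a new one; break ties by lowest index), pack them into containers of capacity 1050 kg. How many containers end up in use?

  400 → container 1 (new)  [load 400/1050]
  550 → container 1  [load 950/1050]
  900 → container 2 (new)  [load 900/1050]
  400 → container 3 (new)  [load 400/1050]
  500 → container 3  [load 900/1050]
  950 → container 4 (new)  [load 950/1050]
  650 → container 5 (new)  [load 650/1050]
  300 → container 5  [load 950/1050]
  800 → container 6 (new)  [load 800/1050]
6 containers opened.

6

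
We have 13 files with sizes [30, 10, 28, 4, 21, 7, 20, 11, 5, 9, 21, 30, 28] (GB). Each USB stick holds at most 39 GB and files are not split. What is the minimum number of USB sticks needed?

Total = 30 + 30 + 28 + 28 + 21 + 21 + 20 + 11 + 10 + 9 + 7 + 5 + 4 = 224 GB.
Lower bound: ⌈224/39⌉ = 6 USB sticks.
Also, 7 files each exceed 39/2 GB, and no two of those can share a USB stick, so at least 7 USB sticks are needed.
A packing using 7 USB sticks:
  USB stick 1: 30 + 9 = 39
  USB stick 2: 30 + 7 = 37
  USB stick 3: 28 + 11 = 39
  USB stick 4: 28 + 10 = 38
  USB stick 5: 21 + 5 + 4 = 30
  USB stick 6: 21 = 21
  USB stick 7: 20 = 20
This matches the lower bound, so 7 is optimal.

7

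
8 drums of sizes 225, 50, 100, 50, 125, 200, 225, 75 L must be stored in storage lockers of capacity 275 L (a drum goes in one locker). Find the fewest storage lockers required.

Total = 225 + 225 + 200 + 125 + 100 + 75 + 50 + 50 = 1050 L.
Lower bound: ⌈1050/275⌉ = 4 storage lockers.
A packing using 4 storage lockers:
  locker 1: 225 + 50 = 275
  locker 2: 225 + 50 = 275
  locker 3: 200 + 75 = 275
  locker 4: 125 + 100 = 225
This matches the lower bound, so 4 is optimal.

4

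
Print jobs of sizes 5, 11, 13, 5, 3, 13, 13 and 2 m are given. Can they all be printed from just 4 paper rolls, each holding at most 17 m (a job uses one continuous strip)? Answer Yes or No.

No

Total = 65 m; ⌈65/17⌉ = 4.
The bound of 4 does not rule out 4, but exhaustive search shows no assignment into 4 paper rolls of capacity 17 m exists — the minimum is 5.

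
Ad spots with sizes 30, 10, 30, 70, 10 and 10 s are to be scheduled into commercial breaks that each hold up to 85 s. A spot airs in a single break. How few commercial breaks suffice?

Total = 70 + 30 + 30 + 10 + 10 + 10 = 160 s.
Lower bound: ⌈160/85⌉ = 2 commercial breaks.
A packing using 2 commercial breaks:
  break 1: 70 + 10 = 80
  break 2: 30 + 30 + 10 + 10 = 80
This matches the lower bound, so 2 is optimal.

2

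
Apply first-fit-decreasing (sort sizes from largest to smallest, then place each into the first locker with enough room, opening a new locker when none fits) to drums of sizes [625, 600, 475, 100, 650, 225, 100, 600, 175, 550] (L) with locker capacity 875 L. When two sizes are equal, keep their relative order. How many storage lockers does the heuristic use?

Sorted descending: 650, 625, 600, 600, 550, 475, 225, 175, 100, 100.
  650 → locker 1 (new)  [load 650/875]
  625 → locker 2 (new)  [load 625/875]
  600 → locker 3 (new)  [load 600/875]
  600 → locker 4 (new)  [load 600/875]
  550 → locker 5 (new)  [load 550/875]
  475 → locker 6 (new)  [load 475/875]
  225 → locker 1  [load 875/875]
  175 → locker 2  [load 800/875]
  100 → locker 3  [load 700/875]
  100 → locker 3  [load 800/875]
6 storage lockers opened.

6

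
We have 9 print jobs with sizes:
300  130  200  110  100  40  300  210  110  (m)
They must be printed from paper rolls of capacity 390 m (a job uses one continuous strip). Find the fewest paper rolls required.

Total = 300 + 300 + 210 + 200 + 130 + 110 + 110 + 100 + 40 = 1500 m.
Lower bound: ⌈1500/390⌉ = 4 paper rolls.
A packing using 5 paper rolls:
  roll 1: 300 + 40 = 340
  roll 2: 300 = 300
  roll 3: 210 + 130 = 340
  roll 4: 200 + 110 = 310
  roll 5: 110 + 100 = 210
No arrangement into 4 paper rolls stays within capacity, so 5 is optimal.

5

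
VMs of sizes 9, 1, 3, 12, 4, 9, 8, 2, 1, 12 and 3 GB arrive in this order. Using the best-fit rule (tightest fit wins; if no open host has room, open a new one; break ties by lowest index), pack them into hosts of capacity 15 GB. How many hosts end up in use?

5

  9 → host 1 (new)  [load 9/15]
  1 → host 1  [load 10/15]
  3 → host 1  [load 13/15]
  12 → host 2 (new)  [load 12/15]
  4 → host 3 (new)  [load 4/15]
  9 → host 3  [load 13/15]
  8 → host 4 (new)  [load 8/15]
  2 → host 1  [load 15/15]
  1 → host 3  [load 14/15]
  12 → host 5 (new)  [load 12/15]
  3 → host 2  [load 15/15]
5 hosts opened.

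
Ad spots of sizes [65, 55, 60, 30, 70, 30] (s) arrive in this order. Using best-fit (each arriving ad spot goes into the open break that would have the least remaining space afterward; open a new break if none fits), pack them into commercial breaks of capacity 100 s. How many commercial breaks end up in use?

4

  65 → break 1 (new)  [load 65/100]
  55 → break 2 (new)  [load 55/100]
  60 → break 3 (new)  [load 60/100]
  30 → break 1  [load 95/100]
  70 → break 4 (new)  [load 70/100]
  30 → break 4  [load 100/100]
4 commercial breaks opened.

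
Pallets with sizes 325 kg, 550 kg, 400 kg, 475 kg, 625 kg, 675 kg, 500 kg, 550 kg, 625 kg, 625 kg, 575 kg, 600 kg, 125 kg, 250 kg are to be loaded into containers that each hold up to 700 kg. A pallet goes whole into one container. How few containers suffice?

12

Total = 675 + 625 + 625 + 625 + 600 + 575 + 550 + 550 + 500 + 475 + 400 + 325 + 250 + 125 = 6900 kg.
Lower bound: ⌈6900/700⌉ = 10 containers.
Also, 11 pallets each exceed 350 kg, and no two of those can share a container, so at least 11 containers are needed.
A packing using 12 containers:
  container 1: 675 = 675
  container 2: 625 = 625
  container 3: 625 = 625
  container 4: 625 = 625
  container 5: 600 = 600
  container 6: 575 + 125 = 700
  container 7: 550 = 550
  container 8: 550 = 550
  container 9: 500 = 500
  container 10: 475 = 475
  container 11: 400 + 250 = 650
  container 12: 325 = 325
No arrangement into 11 containers stays within capacity, so 12 is optimal.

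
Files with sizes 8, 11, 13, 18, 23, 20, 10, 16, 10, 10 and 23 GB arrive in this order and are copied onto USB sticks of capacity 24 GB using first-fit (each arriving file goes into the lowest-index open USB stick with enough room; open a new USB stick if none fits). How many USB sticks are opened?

  8 → USB stick 1 (new)  [load 8/24]
  11 → USB stick 1  [load 19/24]
  13 → USB stick 2 (new)  [load 13/24]
  18 → USB stick 3 (new)  [load 18/24]
  23 → USB stick 4 (new)  [load 23/24]
  20 → USB stick 5 (new)  [load 20/24]
  10 → USB stick 2  [load 23/24]
  16 → USB stick 6 (new)  [load 16/24]
  10 → USB stick 7 (new)  [load 10/24]
  10 → USB stick 7  [load 20/24]
  23 → USB stick 8 (new)  [load 23/24]
8 USB sticks opened.

8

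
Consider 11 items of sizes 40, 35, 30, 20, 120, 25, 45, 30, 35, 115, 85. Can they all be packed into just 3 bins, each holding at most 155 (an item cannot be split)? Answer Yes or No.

No

Total = 580; ⌈580/155⌉ = 4.
At least 4 bins are required, but only 3 are allowed.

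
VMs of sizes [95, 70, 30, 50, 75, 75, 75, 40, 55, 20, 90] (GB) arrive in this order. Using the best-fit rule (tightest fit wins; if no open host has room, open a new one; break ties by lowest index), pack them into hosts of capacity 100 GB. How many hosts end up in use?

  95 → host 1 (new)  [load 95/100]
  70 → host 2 (new)  [load 70/100]
  30 → host 2  [load 100/100]
  50 → host 3 (new)  [load 50/100]
  75 → host 4 (new)  [load 75/100]
  75 → host 5 (new)  [load 75/100]
  75 → host 6 (new)  [load 75/100]
  40 → host 3  [load 90/100]
  55 → host 7 (new)  [load 55/100]
  20 → host 4  [load 95/100]
  90 → host 8 (new)  [load 90/100]
8 hosts opened.

8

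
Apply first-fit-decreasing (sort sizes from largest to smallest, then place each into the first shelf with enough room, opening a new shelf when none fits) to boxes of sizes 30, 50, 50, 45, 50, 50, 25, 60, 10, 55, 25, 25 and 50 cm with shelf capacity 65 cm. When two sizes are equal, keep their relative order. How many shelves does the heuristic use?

Sorted descending: 60, 55, 50, 50, 50, 50, 50, 45, 30, 25, 25, 25, 10.
  60 → shelf 1 (new)  [load 60/65]
  55 → shelf 2 (new)  [load 55/65]
  50 → shelf 3 (new)  [load 50/65]
  50 → shelf 4 (new)  [load 50/65]
  50 → shelf 5 (new)  [load 50/65]
  50 → shelf 6 (new)  [load 50/65]
  50 → shelf 7 (new)  [load 50/65]
  45 → shelf 8 (new)  [load 45/65]
  30 → shelf 9 (new)  [load 30/65]
  25 → shelf 9  [load 55/65]
  25 → shelf 10 (new)  [load 25/65]
  25 → shelf 10  [load 50/65]
  10 → shelf 2  [load 65/65]
10 shelves opened.

10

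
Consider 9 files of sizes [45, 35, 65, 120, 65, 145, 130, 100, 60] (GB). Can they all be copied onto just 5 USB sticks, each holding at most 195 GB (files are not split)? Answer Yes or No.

A valid assignment using 4 USB sticks:
  USB stick 1: 145 + 45 = 190
  USB stick 2: 130 + 65 = 195
  USB stick 3: 120 + 65 = 185
  USB stick 4: 100 + 60 + 35 = 195
That uses only 4 ≤ 5, so 5 USB sticks are enough.

Yes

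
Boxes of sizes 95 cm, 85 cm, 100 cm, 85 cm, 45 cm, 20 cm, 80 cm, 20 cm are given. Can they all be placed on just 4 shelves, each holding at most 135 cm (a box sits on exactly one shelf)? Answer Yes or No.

No

Total = 530 cm; ⌈530/135⌉ = 4.
5 boxes each exceed half the capacity and cannot share a shelf, forcing at least 5 shelves.
At least 5 shelves are required, but only 4 are allowed.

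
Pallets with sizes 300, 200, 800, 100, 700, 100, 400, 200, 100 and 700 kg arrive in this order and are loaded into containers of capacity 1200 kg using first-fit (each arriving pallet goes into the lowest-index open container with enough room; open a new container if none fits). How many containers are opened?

4

  300 → container 1 (new)  [load 300/1200]
  200 → container 1  [load 500/1200]
  800 → container 2 (new)  [load 800/1200]
  100 → container 1  [load 600/1200]
  700 → container 3 (new)  [load 700/1200]
  100 → container 1  [load 700/1200]
  400 → container 1  [load 1100/1200]
  200 → container 2  [load 1000/1200]
  100 → container 1  [load 1200/1200]
  700 → container 4 (new)  [load 700/1200]
4 containers opened.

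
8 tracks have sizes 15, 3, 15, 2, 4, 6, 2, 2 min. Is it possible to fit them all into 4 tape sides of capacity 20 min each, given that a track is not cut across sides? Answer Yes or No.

A valid assignment using 3 tape sides:
  side 1: 15 + 4 = 19
  side 2: 15 + 3 + 2 = 20
  side 3: 6 + 2 + 2 = 10
That uses only 3 ≤ 4, so 4 tape sides are enough.

Yes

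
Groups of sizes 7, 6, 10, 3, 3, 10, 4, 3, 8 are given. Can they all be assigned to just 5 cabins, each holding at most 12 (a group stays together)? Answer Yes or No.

Yes

A valid assignment using 5 cabins:
  cabin 1: 10 = 10
  cabin 2: 10 = 10
  cabin 3: 8 + 4 = 12
  cabin 4: 7 + 3 = 10
  cabin 5: 6 + 3 + 3 = 12
Every load is within 12, so 5 cabins suffice.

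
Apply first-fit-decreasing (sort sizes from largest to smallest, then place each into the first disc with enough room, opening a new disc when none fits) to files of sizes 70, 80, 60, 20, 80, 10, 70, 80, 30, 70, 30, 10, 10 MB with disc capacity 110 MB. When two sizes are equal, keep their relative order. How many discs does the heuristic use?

7

Sorted descending: 80, 80, 80, 70, 70, 70, 60, 30, 30, 20, 10, 10, 10.
  80 → disc 1 (new)  [load 80/110]
  80 → disc 2 (new)  [load 80/110]
  80 → disc 3 (new)  [load 80/110]
  70 → disc 4 (new)  [load 70/110]
  70 → disc 5 (new)  [load 70/110]
  70 → disc 6 (new)  [load 70/110]
  60 → disc 7 (new)  [load 60/110]
  30 → disc 1  [load 110/110]
  30 → disc 2  [load 110/110]
  20 → disc 3  [load 100/110]
  10 → disc 3  [load 110/110]
  10 → disc 4  [load 80/110]
  10 → disc 4  [load 90/110]
7 discs opened.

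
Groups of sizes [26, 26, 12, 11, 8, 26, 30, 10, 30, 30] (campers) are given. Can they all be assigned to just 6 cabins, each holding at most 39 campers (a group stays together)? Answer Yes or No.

A valid assignment using 6 cabins:
  cabin 1: 30 + 8 = 38
  cabin 2: 30 = 30
  cabin 3: 30 = 30
  cabin 4: 26 + 12 = 38
  cabin 5: 26 + 11 = 37
  cabin 6: 26 + 10 = 36
Every load is within 39 campers, so 6 cabins suffice.

Yes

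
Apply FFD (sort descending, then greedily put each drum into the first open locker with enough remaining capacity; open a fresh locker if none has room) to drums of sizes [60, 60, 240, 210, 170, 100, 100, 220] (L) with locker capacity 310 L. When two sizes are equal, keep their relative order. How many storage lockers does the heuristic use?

Sorted descending: 240, 220, 210, 170, 100, 100, 60, 60.
  240 → locker 1 (new)  [load 240/310]
  220 → locker 2 (new)  [load 220/310]
  210 → locker 3 (new)  [load 210/310]
  170 → locker 4 (new)  [load 170/310]
  100 → locker 3  [load 310/310]
  100 → locker 4  [load 270/310]
  60 → locker 1  [load 300/310]
  60 → locker 2  [load 280/310]
4 storage lockers opened.

4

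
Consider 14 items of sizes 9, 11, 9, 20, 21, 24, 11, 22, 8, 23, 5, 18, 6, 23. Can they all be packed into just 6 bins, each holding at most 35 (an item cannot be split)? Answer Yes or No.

Total = 210; ⌈210/35⌉ = 6.
7 items each exceed half the capacity and cannot share a bin, forcing at least 7 bins.
At least 7 bins are required, but only 6 are allowed.

No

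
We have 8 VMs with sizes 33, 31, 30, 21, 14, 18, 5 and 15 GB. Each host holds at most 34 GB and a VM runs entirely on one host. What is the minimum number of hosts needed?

6

Total = 33 + 31 + 30 + 21 + 18 + 15 + 14 + 5 = 167 GB.
Lower bound: ⌈167/34⌉ = 5 hosts.
A packing using 6 hosts:
  host 1: 33 = 33
  host 2: 31 = 31
  host 3: 30 = 30
  host 4: 21 + 5 = 26
  host 5: 18 + 15 = 33
  host 6: 14 = 14
No arrangement into 5 hosts stays within capacity, so 6 is optimal.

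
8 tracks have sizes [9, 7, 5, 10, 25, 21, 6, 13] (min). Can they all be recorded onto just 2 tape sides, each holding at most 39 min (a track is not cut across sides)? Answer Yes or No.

Total = 96 min; ⌈96/39⌉ = 3.
At least 3 tape sides are required, but only 2 are allowed.

No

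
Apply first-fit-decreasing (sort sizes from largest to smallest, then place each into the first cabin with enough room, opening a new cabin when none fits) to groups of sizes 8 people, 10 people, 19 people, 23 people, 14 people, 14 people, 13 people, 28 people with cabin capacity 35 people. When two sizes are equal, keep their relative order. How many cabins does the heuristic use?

4

Sorted descending: 28, 23, 19, 14, 14, 13, 10, 8.
  28 → cabin 1 (new)  [load 28/35]
  23 → cabin 2 (new)  [load 23/35]
  19 → cabin 3 (new)  [load 19/35]
  14 → cabin 3  [load 33/35]
  14 → cabin 4 (new)  [load 14/35]
  13 → cabin 4  [load 27/35]
  10 → cabin 2  [load 33/35]
  8 → cabin 4  [load 35/35]
4 cabins opened.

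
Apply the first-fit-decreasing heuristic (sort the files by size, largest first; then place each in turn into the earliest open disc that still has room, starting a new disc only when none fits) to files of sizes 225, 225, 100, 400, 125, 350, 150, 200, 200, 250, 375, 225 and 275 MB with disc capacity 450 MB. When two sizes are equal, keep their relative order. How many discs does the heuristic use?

8

Sorted descending: 400, 375, 350, 275, 250, 225, 225, 225, 200, 200, 150, 125, 100.
  400 → disc 1 (new)  [load 400/450]
  375 → disc 2 (new)  [load 375/450]
  350 → disc 3 (new)  [load 350/450]
  275 → disc 4 (new)  [load 275/450]
  250 → disc 5 (new)  [load 250/450]
  225 → disc 6 (new)  [load 225/450]
  225 → disc 6  [load 450/450]
  225 → disc 7 (new)  [load 225/450]
  200 → disc 5  [load 450/450]
  200 → disc 7  [load 425/450]
  150 → disc 4  [load 425/450]
  125 → disc 8 (new)  [load 125/450]
  100 → disc 3  [load 450/450]
8 discs opened.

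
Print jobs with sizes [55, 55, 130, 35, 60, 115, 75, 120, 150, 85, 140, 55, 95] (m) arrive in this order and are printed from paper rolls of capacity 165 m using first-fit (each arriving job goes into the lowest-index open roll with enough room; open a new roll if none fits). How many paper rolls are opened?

  55 → roll 1 (new)  [load 55/165]
  55 → roll 1  [load 110/165]
  130 → roll 2 (new)  [load 130/165]
  35 → roll 1  [load 145/165]
  60 → roll 3 (new)  [load 60/165]
  115 → roll 4 (new)  [load 115/165]
  75 → roll 3  [load 135/165]
  120 → roll 5 (new)  [load 120/165]
  150 → roll 6 (new)  [load 150/165]
  85 → roll 7 (new)  [load 85/165]
  140 → roll 8 (new)  [load 140/165]
  55 → roll 7  [load 140/165]
  95 → roll 9 (new)  [load 95/165]
9 paper rolls opened.

9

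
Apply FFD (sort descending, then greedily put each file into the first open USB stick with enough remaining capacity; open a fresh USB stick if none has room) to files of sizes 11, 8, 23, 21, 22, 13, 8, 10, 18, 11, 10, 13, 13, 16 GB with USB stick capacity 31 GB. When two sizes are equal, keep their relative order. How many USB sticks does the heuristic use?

Sorted descending: 23, 22, 21, 18, 16, 13, 13, 13, 11, 11, 10, 10, 8, 8.
  23 → USB stick 1 (new)  [load 23/31]
  22 → USB stick 2 (new)  [load 22/31]
  21 → USB stick 3 (new)  [load 21/31]
  18 → USB stick 4 (new)  [load 18/31]
  16 → USB stick 5 (new)  [load 16/31]
  13 → USB stick 4  [load 31/31]
  13 → USB stick 5  [load 29/31]
  13 → USB stick 6 (new)  [load 13/31]
  11 → USB stick 6  [load 24/31]
  11 → USB stick 7 (new)  [load 11/31]
  10 → USB stick 3  [load 31/31]
  10 → USB stick 7  [load 21/31]
  8 → USB stick 1  [load 31/31]
  8 → USB stick 2  [load 30/31]
7 USB sticks opened.

7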